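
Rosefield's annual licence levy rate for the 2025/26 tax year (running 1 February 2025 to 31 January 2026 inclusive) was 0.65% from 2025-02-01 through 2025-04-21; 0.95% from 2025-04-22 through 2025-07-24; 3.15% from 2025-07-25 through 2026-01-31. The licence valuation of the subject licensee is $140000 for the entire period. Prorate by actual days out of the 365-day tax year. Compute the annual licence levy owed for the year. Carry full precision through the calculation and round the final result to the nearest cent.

$2849.67

2025-02-01 to 2025-04-21: 80 days at 0.65% → $140000 × 0.65% × 80/365 = $199.4521
2025-04-22 to 2025-07-24: 94 days at 0.95% → $140000 × 0.95% × 94/365 = $342.5205
2025-07-25 to 2026-01-31: 191 days at 3.15% → $140000 × 3.15% × 191/365 = $2307.6986
Total = $2849.6712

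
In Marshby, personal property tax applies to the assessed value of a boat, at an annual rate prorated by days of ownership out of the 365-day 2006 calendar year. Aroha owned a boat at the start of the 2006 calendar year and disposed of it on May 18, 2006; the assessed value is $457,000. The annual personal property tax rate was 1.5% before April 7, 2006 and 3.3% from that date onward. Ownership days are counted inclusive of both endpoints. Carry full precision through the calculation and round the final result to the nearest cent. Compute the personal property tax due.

January 1 – April 6, 2006: 96 days at 1.5% → $457,000 × 1.5% × 96/365 = $1,802.9589
April 7 – May 18, 2006: 42 days at 3.3% → $457,000 × 3.3% × 42/365 = $1,735.3479
Total = $3,538.3068

$3,538.31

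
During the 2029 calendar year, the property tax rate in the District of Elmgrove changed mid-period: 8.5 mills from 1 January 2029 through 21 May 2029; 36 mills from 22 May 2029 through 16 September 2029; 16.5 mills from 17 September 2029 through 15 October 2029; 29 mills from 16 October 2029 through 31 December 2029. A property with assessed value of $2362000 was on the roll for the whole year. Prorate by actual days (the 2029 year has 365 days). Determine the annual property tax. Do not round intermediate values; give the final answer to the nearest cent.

1 January – 21 May 2029: 141 days at 8.5 mills → $2362000 × 0.85% × 141/365 = $7755.7726
22 May – 16 September 2029: 118 days at 36 mills → $2362000 × 3.6% × 118/365 = $27489.7973
17 September – 15 October 2029: 29 days at 16.5 mills → $2362000 × 1.65% × 29/365 = $3096.4849
16 October – 31 December 2029: 77 days at 29 mills → $2362000 × 2.9% × 77/365 = $14450.2630
Total = $52792.3178

$52792.32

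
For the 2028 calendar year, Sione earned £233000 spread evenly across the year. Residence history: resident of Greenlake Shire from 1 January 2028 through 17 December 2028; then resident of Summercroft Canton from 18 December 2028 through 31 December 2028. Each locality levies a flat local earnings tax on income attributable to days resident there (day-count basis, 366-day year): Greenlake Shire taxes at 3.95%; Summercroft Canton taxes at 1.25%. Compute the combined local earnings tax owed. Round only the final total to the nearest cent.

Greenlake Shire, 1 January – 17 December 2028: 352 days → £233000 × 3.95% × 352/366 = £8851.4536
Summercroft Canton, 18 December – 31 December 2028: 14 days → £233000 × 1.25% × 14/366 = £111.4071
Total = £8962.8607

£8962.86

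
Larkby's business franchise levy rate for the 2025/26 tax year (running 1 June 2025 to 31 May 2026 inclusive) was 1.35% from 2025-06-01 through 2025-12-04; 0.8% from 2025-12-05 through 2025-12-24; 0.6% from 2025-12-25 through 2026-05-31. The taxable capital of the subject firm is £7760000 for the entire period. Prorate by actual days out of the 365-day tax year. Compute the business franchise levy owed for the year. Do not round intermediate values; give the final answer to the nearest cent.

2025-06-01 to 2025-12-04: 187 days at 1.35% → £7760000 × 1.35% × 187/365 = £53671.5616
2025-12-05 to 2025-12-24: 20 days at 0.8% → £7760000 × 0.8% × 20/365 = £3401.6438
2025-12-25 to 2026-05-31: 158 days at 0.6% → £7760000 × 0.6% × 158/365 = £20154.7397
Total = £77227.9452

£77227.95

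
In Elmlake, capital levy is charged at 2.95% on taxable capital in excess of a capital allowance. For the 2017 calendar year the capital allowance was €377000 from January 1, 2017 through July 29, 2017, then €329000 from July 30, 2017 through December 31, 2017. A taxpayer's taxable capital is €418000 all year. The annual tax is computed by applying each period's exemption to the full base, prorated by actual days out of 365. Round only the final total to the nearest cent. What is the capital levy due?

€1810.82

January 1 – July 29, 2017: 210 days, exemption €377000 → (€418000 − €377000) × 2.95% × 210/365 = €695.8767
July 30 – December 31, 2017: 155 days, exemption €329000 → (€418000 − €329000) × 2.95% × 155/365 = €1114.9384
Total = €1810.8151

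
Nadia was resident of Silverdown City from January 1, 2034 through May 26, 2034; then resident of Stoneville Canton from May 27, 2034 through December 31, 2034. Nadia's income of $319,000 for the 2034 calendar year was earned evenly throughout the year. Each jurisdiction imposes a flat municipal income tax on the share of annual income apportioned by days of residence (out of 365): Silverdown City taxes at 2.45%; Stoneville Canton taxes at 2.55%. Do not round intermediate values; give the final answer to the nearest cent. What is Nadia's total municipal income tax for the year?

Silverdown City, January 1 – May 26, 2034: 146 days → $319,000 × 2.45% × 146/365 = $3,126.2000
Stoneville Canton, May 27 – December 31, 2034: 219 days → $319,000 × 2.55% × 219/365 = $4,880.7000
Total = $8,006.9000

$8,006.90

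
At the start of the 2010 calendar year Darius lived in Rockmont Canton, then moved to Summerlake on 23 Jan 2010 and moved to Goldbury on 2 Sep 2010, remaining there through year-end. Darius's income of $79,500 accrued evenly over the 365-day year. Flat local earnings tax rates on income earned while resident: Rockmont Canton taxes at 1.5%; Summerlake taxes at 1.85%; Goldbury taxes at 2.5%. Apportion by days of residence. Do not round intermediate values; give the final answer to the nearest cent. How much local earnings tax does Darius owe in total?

Rockmont Canton, 1 Jan – 22 Jan 2010: 22 days → $79,500 × 1.5% × 22/365 = $71.8767
Summerlake, 23 Jan – 1 Sep 2010: 222 days → $79,500 × 1.85% × 222/365 = $894.5384
Goldbury, 2 Sep – 31 Dec 2010: 121 days → $79,500 × 2.5% × 121/365 = $658.8699
Total = $1,625.2849

$1,625.28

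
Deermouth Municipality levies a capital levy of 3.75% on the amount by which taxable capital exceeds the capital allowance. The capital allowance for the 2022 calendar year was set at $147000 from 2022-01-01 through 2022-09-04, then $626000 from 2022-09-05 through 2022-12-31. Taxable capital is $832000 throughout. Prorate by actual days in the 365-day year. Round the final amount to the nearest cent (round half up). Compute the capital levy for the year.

2022-01-01 to 2022-09-04: 247 days, exemption $147000 → ($832000 − $147000) × 3.75% × 247/365 = $17383.0479
2022-09-05 to 2022-12-31: 118 days, exemption $626000 → ($832000 − $626000) × 3.75% × 118/365 = $2497.3973
Total = $19880.4452

$19880.45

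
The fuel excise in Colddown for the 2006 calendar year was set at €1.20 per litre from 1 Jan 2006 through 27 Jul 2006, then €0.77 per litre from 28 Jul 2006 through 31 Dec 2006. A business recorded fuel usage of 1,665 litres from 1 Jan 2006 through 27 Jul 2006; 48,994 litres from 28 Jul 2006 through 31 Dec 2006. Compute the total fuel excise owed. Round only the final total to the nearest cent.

€39723.38

1 Jan – 27 Jul 2006: 1,665 litres at €1.20/litre → €1998.00
28 Jul – 31 Dec 2006: 48,994 litres at €0.77/litre → €37725.38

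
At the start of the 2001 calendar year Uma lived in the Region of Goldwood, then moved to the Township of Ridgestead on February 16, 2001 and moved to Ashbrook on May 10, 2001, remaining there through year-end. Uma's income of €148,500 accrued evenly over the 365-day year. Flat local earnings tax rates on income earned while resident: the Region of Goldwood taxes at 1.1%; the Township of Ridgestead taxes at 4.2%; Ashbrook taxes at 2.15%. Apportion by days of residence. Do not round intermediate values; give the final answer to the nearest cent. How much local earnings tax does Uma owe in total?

The Region of Goldwood, January 1 – February 15, 2001: 46 days → €148,500 × 1.1% × 46/365 = €205.8658
The Township of Ridgestead, February 16 – May 9, 2001: 83 days → €148,500 × 4.2% × 83/365 = €1,418.2767
Ashbrook, May 10 – December 31, 2001: 236 days → €148,500 × 2.15% × 236/365 = €2,064.3534
Total = €3,688.4959

€3,688.50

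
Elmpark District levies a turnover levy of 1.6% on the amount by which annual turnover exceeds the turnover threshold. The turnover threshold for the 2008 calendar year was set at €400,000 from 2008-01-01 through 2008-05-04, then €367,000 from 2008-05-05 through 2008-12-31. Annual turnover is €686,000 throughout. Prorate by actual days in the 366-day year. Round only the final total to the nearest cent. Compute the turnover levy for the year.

2008-01-01 to 2008-05-04: 125 days, exemption €400,000 → (€686,000 − €400,000) × 1.6% × 125/366 = €1,562.8415
2008-05-05 to 2008-12-31: 241 days, exemption €367,000 → (€686,000 − €367,000) × 1.6% × 241/366 = €3,360.8306
Total = €4,923.6721

€4,923.67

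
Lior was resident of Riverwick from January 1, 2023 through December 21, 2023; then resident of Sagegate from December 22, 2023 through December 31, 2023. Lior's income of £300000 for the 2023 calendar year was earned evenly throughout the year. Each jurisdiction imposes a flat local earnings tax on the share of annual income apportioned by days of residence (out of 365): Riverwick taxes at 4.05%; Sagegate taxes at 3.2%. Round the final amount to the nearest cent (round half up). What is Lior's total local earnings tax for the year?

Riverwick, January 1 – December 21, 2023: 355 days → £300000 × 4.05% × 355/365 = £11817.1233
Sagegate, December 22 – December 31, 2023: 10 days → £300000 × 3.2% × 10/365 = £263.0137
Total = £12080.1370

£12080.14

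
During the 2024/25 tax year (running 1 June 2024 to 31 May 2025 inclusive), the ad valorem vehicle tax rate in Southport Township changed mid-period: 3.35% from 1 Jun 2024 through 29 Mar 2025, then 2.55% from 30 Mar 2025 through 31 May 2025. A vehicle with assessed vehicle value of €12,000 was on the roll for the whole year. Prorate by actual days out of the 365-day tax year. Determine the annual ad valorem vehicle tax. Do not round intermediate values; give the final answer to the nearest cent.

1 Jun 2024 – 29 Mar 2025: 302 days at 3.35% → €12,000 × 3.35% × 302/365 = €332.6137
30 Mar – 31 May 2025: 63 days at 2.55% → €12,000 × 2.55% × 63/365 = €52.8164
Total = €385.4301

€385.43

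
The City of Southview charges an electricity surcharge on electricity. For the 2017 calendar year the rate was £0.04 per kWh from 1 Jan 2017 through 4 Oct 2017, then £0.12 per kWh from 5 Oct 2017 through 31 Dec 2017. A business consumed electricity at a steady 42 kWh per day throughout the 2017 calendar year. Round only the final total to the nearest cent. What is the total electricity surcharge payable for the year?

1 Jan – 4 Oct 2017: 277 days × 42 kWh/day = 11,634 kWh at £0.04/kWh → £465.36
5 Oct – 31 Dec 2017: 88 days × 42 kWh/day = 3,696 kWh at £0.12/kWh → £443.52

£908.88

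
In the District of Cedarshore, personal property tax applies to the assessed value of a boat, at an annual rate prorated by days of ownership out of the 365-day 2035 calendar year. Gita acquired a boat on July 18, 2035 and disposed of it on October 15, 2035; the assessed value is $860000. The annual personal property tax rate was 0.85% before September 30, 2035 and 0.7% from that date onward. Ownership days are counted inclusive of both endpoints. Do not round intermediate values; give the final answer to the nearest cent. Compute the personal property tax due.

July 18 – September 29, 2035: 74 days at 0.85% → $860000 × 0.85% × 74/365 = $1482.0274
September 30 – October 15, 2035: 16 days at 0.7% → $860000 × 0.7% × 16/365 = $263.8904
Total = $1745.9178

$1745.92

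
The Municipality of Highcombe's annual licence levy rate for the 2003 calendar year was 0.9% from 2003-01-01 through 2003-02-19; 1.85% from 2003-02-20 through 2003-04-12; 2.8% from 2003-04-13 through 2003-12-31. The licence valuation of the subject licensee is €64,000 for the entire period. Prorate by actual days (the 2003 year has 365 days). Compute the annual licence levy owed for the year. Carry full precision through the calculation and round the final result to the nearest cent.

€1,538.81

2003-01-01 to 2003-02-19: 50 days at 0.9% → €64,000 × 0.9% × 50/365 = €78.9041
2003-02-20 to 2003-04-12: 52 days at 1.85% → €64,000 × 1.85% × 52/365 = €168.6795
2003-04-13 to 2003-12-31: 263 days at 2.8% → €64,000 × 2.8% × 263/365 = €1,291.2219
Total = €1,538.8055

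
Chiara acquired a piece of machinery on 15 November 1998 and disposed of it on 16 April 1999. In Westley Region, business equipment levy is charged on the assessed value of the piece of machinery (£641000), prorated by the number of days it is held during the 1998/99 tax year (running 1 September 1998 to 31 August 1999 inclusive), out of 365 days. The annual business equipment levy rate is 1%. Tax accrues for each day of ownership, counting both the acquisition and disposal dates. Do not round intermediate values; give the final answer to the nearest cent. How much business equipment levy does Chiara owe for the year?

£2686.93

Days held (15 November 1998 – 16 April 1999): 153 out of 365
Tax = £641000 × 1% × 153/365 = £2686.9315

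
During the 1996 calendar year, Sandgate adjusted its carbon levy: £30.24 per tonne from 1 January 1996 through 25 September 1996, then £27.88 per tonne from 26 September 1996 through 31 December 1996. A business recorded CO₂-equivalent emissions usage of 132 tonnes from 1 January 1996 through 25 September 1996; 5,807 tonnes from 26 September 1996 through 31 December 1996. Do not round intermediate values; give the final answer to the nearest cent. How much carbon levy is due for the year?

£165,890.84

1 January – 25 September 1996: 132 tonnes at £30.24/tonne → £3,991.68
26 September – 31 December 1996: 5,807 tonnes at £27.88/tonne → £161,899.16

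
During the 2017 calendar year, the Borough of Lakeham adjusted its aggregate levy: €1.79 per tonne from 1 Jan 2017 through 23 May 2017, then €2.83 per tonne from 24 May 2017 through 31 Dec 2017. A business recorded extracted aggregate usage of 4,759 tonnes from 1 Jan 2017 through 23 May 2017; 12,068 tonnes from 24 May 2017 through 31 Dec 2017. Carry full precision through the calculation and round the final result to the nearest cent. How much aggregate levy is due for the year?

1 Jan – 23 May 2017: 4,759 tonnes at €1.79/tonne → €8,518.61
24 May – 31 Dec 2017: 12,068 tonnes at €2.83/tonne → €34,152.44

€42,671.05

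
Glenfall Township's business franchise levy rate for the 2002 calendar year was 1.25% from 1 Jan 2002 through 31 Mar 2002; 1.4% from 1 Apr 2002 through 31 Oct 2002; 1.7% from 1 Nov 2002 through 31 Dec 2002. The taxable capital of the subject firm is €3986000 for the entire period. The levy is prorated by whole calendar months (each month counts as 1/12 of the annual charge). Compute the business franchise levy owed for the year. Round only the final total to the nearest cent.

€56302.25

1 Jan – 31 Mar 2002: 3 months at 1.25% → €3986000 × 1.25% × 3/12 = €12456.2500
1 Apr – 31 Oct 2002: 7 months at 1.4% → €3986000 × 1.4% × 7/12 = €32552.3333
1 Nov – 31 Dec 2002: 2 months at 1.7% → €3986000 × 1.7% × 2/12 = €11293.6667
Total = €56302.2500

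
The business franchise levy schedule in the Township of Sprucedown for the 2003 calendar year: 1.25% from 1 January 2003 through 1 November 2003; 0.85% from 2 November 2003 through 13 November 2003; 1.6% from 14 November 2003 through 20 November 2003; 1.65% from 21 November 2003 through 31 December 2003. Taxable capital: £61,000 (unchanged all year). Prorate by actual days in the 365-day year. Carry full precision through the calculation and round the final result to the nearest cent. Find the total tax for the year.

1 January – 1 November 2003: 305 days at 1.25% → £61,000 × 1.25% × 305/365 = £637.1575
2 November – 13 November 2003: 12 days at 0.85% → £61,000 × 0.85% × 12/365 = £17.0466
14 November – 20 November 2003: 7 days at 1.6% → £61,000 × 1.6% × 7/365 = £18.7178
21 November – 31 December 2003: 41 days at 1.65% → £61,000 × 1.65% × 41/365 = £113.0589
Total = £785.9808

£785.98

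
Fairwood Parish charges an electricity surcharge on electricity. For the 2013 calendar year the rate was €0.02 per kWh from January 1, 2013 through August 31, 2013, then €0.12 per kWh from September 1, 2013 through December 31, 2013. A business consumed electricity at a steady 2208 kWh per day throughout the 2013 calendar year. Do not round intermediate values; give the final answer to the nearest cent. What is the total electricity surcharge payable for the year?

January 1 – August 31, 2013: 243 days × 2208 kWh/day = 536,544 kWh at €0.02/kWh → €10,730.88
September 1 – December 31, 2013: 122 days × 2208 kWh/day = 269,376 kWh at €0.12/kWh → €32,325.12

€43,056.00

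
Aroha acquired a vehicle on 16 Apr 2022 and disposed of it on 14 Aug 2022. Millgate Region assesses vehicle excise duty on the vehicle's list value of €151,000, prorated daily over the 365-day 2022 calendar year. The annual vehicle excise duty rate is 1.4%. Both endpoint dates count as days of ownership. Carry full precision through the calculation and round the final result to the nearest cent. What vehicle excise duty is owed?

Days held (16 Apr – 14 Aug 2022): 121 out of 365
Tax = €151,000 × 1.4% × 121/365 = €700.8055

€700.81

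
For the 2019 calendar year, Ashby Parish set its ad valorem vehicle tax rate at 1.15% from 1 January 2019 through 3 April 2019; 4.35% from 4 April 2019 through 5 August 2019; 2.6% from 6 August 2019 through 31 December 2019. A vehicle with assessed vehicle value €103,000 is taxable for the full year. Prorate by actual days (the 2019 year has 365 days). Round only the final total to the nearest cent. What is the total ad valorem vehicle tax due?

€2,909.82

1 January – 3 April 2019: 93 days at 1.15% → €103,000 × 1.15% × 93/365 = €301.8041
4 April – 5 August 2019: 124 days at 4.35% → €103,000 × 4.35% × 124/365 = €1,522.1425
6 August – 31 December 2019: 148 days at 2.6% → €103,000 × 2.6% × 148/365 = €1,085.8740
Total = €2,909.8205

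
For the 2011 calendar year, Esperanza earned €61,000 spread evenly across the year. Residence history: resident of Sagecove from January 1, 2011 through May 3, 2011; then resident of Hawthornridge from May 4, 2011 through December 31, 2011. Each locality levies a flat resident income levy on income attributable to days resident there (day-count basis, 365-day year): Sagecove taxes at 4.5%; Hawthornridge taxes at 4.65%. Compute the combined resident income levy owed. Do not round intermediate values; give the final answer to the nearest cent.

€2,805.67

Sagecove, January 1 – May 3, 2011: 123 days → €61,000 × 4.5% × 123/365 = €925.0274
Hawthornridge, May 4 – December 31, 2011: 242 days → €61,000 × 4.65% × 242/365 = €1,880.6384
Total = €2,805.6658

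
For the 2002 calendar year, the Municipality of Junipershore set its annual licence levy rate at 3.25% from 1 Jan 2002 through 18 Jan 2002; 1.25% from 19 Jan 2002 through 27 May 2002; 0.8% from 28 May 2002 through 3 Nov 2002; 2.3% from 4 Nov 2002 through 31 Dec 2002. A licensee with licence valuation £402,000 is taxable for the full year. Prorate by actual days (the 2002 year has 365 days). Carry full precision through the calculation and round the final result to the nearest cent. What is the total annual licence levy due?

£5,299.24

1 Jan – 18 Jan 2002: 18 days at 3.25% → £402,000 × 3.25% × 18/365 = £644.3014
19 Jan – 27 May 2002: 129 days at 1.25% → £402,000 × 1.25% × 129/365 = £1,775.9589
28 May – 3 Nov 2002: 160 days at 0.8% → £402,000 × 0.8% × 160/365 = £1,409.7534
4 Nov – 31 Dec 2002: 58 days at 2.3% → £402,000 × 2.3% × 58/365 = £1,469.2274
Total = £5,299.2411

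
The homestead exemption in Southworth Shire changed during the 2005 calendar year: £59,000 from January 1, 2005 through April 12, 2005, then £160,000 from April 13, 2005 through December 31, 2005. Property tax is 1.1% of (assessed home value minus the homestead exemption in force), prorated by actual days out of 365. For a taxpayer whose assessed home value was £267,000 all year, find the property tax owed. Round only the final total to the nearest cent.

£1,487.47

January 1 – April 12, 2005: 102 days, exemption £59,000 → (£267,000 − £59,000) × 1.1% × 102/365 = £639.3863
April 13 – December 31, 2005: 263 days, exemption £160,000 → (£267,000 − £160,000) × 1.1% × 263/365 = £848.0849
Total = £1,487.4712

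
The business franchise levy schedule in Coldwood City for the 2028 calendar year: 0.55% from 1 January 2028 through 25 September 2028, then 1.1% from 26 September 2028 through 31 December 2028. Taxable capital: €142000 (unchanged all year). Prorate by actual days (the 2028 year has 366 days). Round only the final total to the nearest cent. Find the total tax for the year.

1 January – 25 September 2028: 269 days at 0.55% → €142000 × 0.55% × 269/366 = €574.0137
26 September – 31 December 2028: 97 days at 1.1% → €142000 × 1.1% × 97/366 = €413.9727
Total = €987.9863

€987.99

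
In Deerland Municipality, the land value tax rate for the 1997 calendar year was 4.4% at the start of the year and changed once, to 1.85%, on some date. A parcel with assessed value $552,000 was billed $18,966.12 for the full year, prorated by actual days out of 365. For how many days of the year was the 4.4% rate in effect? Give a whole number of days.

Let d = days at the first rate; then 365 − d days at the second rate.
$552,000 × [4.4%·d + 1.85%·(365−d)] / 365 = $18,966.12
Solving gives d = 227, so the new rate took effect on 16 Aug 1997.

227 days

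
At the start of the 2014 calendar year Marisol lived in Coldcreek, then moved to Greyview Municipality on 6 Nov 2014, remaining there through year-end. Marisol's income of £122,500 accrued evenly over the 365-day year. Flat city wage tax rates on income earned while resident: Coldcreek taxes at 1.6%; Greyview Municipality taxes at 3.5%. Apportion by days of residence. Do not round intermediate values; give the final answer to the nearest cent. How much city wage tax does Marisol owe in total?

Coldcreek, 1 Jan – 5 Nov 2014: 309 days → £122,500 × 1.6% × 309/365 = £1,659.2877
Greyview Municipality, 6 Nov – 31 Dec 2014: 56 days → £122,500 × 3.5% × 56/365 = £657.8082
Total = £2,317.0959

£2,317.10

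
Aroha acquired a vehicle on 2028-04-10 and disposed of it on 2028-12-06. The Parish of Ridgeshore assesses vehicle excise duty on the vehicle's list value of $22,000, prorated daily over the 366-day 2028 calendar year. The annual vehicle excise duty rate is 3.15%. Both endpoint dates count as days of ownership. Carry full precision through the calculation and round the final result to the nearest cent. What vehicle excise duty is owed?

$456.32

Days held (2028-04-10 to 2028-12-06): 241 out of 366
Tax = $22,000 × 3.15% × 241/366 = $456.3197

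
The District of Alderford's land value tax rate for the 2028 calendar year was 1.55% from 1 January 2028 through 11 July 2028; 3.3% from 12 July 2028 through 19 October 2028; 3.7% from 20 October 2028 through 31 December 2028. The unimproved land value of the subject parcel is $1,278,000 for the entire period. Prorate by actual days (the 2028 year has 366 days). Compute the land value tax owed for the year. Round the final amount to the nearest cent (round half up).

1 January – 11 July 2028: 193 days at 1.55% → $1,278,000 × 1.55% × 193/366 = $10,445.7295
12 July – 19 October 2028: 100 days at 3.3% → $1,278,000 × 3.3% × 100/366 = $11,522.9508
20 October – 31 December 2028: 73 days at 3.7% → $1,278,000 × 3.7% × 73/366 = $9,431.3607
Total = $31,400.0410

$31,400.04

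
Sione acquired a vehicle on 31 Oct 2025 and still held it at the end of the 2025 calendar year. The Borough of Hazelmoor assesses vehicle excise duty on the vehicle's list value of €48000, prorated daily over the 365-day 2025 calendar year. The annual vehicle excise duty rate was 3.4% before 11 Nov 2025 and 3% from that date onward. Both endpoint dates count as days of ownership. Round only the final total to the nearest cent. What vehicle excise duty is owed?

31 Oct – 10 Nov 2025: 11 days at 3.4% → €48000 × 3.4% × 11/365 = €49.1836
11 Nov – 31 Dec 2025: 51 days at 3% → €48000 × 3% × 51/365 = €201.2055
Total = €250.3890

€250.39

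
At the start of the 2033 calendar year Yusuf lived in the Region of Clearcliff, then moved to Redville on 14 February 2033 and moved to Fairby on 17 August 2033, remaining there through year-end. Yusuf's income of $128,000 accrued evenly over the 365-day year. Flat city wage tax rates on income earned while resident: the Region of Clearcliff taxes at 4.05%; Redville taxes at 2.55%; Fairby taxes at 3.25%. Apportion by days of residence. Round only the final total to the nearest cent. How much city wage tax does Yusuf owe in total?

The Region of Clearcliff, 1 January – 13 February 2033: 44 days → $128,000 × 4.05% × 44/365 = $624.9205
Redville, 14 February – 16 August 2033: 184 days → $128,000 × 2.55% × 184/365 = $1,645.4137
Fairby, 17 August – 31 December 2033: 137 days → $128,000 × 3.25% × 137/365 = $1,561.4247
Total = $3,831.7589

$3,831.76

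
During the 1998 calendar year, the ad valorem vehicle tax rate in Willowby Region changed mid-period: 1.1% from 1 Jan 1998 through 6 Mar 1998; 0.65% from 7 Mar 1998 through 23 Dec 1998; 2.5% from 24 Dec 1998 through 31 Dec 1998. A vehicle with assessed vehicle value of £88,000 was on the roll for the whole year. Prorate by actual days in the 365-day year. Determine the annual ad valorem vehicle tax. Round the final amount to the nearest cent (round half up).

£678.20

1 Jan – 6 Mar 1998: 65 days at 1.1% → £88,000 × 1.1% × 65/365 = £172.3836
7 Mar – 23 Dec 1998: 292 days at 0.65% → £88,000 × 0.65% × 292/365 = £457.6000
24 Dec – 31 Dec 1998: 8 days at 2.5% → £88,000 × 2.5% × 8/365 = £48.2192
Total = £678.2027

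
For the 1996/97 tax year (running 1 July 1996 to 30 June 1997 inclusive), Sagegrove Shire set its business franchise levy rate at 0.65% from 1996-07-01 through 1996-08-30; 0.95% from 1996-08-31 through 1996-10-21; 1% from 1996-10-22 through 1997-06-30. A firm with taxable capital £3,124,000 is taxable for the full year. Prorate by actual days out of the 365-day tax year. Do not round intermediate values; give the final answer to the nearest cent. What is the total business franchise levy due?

£29,190.14

1996-07-01 to 1996-08-30: 61 days at 0.65% → £3,124,000 × 0.65% × 61/365 = £3,393.6055
1996-08-31 to 1996-10-21: 52 days at 0.95% → £3,124,000 × 0.95% × 52/365 = £4,228.0986
1996-10-22 to 1997-06-30: 252 days at 1% → £3,124,000 × 1% × 252/365 = £21,568.4384
Total = £29,190.1425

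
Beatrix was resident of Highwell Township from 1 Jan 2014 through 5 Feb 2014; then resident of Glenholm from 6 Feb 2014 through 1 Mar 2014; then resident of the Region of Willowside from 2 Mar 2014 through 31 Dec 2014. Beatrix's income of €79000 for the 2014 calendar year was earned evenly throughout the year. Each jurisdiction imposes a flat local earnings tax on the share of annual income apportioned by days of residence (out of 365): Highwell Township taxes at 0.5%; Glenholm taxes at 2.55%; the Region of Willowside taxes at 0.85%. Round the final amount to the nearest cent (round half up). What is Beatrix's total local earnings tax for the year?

€732.54

Highwell Township, 1 Jan – 5 Feb 2014: 36 days → €79000 × 0.5% × 36/365 = €38.9589
Glenholm, 6 Feb – 1 Mar 2014: 24 days → €79000 × 2.55% × 24/365 = €132.4603
The Region of Willowside, 2 Mar – 31 Dec 2014: 305 days → €79000 × 0.85% × 305/365 = €561.1164
Total = €732.5356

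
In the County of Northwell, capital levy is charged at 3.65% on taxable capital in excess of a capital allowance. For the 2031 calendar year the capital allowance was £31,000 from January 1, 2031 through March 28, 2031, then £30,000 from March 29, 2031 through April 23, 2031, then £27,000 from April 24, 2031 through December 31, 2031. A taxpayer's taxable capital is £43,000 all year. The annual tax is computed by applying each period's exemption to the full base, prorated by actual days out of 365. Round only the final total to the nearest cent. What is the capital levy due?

£541.40

January 1 – March 28, 2031: 87 days, exemption £31,000 → (£43,000 − £31,000) × 3.65% × 87/365 = £104.4000
March 29 – April 23, 2031: 26 days, exemption £30,000 → (£43,000 − £30,000) × 3.65% × 26/365 = £33.8000
April 24 – December 31, 2031: 252 days, exemption £27,000 → (£43,000 − £27,000) × 3.65% × 252/365 = £403.2000
Total = £541.4000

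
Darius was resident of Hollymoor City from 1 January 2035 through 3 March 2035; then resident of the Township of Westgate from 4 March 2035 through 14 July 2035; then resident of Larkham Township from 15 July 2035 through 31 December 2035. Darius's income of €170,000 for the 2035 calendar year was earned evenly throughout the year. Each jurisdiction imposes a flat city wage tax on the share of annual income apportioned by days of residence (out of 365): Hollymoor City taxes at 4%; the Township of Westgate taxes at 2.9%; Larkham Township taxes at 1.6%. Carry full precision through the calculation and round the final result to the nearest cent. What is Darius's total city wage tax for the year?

€4,218.33

Hollymoor City, 1 January – 3 March 2035: 62 days → €170,000 × 4% × 62/365 = €1,155.0685
The Township of Westgate, 4 March – 14 July 2035: 133 days → €170,000 × 2.9% × 133/365 = €1,796.4110
Larkham Township, 15 July – 31 December 2035: 170 days → €170,000 × 1.6% × 170/365 = €1,266.8493
Total = €4,218.3288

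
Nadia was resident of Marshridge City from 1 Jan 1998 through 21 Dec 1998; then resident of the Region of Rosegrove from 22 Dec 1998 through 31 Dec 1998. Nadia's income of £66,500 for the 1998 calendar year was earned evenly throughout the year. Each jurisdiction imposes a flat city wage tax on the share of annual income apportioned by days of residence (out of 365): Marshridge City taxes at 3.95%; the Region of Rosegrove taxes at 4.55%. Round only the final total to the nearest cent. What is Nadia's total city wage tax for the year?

Marshridge City, 1 Jan – 21 Dec 1998: 355 days → £66,500 × 3.95% × 355/365 = £2,554.7842
The Region of Rosegrove, 22 Dec – 31 Dec 1998: 10 days → £66,500 × 4.55% × 10/365 = £82.8973
Total = £2,637.6815

£2,637.68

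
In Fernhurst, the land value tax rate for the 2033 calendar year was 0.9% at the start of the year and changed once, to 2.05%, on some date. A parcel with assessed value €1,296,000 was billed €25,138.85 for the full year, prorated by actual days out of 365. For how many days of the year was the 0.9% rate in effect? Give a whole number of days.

Let d = days at the first rate; then 365 − d days at the second rate.
€1,296,000 × [0.9%·d + 2.05%·(365−d)] / 365 = €25,138.85
Solving gives d = 35, so the new rate took effect on 5 February 2033.

35 days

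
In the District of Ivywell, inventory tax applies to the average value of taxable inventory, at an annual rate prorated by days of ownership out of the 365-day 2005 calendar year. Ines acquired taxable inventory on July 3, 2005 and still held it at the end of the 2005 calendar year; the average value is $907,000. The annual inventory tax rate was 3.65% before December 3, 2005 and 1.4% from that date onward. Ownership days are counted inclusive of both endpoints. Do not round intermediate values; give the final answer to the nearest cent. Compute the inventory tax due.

$14,885.98

July 3 – December 2, 2005: 153 days at 3.65% → $907,000 × 3.65% × 153/365 = $13,877.1000
December 3 – December 31, 2005: 29 days at 1.4% → $907,000 × 1.4% × 29/365 = $1,008.8822
Total = $14,885.9822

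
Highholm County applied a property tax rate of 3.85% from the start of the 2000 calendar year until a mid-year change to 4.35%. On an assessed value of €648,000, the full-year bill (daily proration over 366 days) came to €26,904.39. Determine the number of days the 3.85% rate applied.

145 days

Let d = days at the first rate; then 366 − d days at the second rate.
€648,000 × [3.85%·d + 4.35%·(366−d)] / 366 = €26,904.39
Solving gives d = 145, so the new rate took effect on 25 May 2000.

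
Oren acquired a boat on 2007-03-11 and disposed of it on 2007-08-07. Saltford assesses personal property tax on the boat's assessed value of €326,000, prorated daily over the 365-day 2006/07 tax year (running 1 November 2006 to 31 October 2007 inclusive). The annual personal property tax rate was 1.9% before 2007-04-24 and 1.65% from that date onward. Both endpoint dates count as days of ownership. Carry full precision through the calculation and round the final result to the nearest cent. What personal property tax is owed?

€2,308.79

2007-03-11 to 2007-04-23: 44 days at 1.9% → €326,000 × 1.9% × 44/365 = €746.6740
2007-04-24 to 2007-08-07: 106 days at 1.65% → €326,000 × 1.65% × 106/365 = €1,562.1205
Total = €2,308.7945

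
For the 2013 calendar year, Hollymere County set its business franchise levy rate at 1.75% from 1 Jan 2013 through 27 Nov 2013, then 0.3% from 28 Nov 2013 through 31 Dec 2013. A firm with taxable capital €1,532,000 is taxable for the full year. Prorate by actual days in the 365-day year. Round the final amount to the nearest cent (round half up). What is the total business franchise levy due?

€24,740.75

1 Jan – 27 Nov 2013: 331 days at 1.75% → €1,532,000 × 1.75% × 331/365 = €24,312.6301
28 Nov – 31 Dec 2013: 34 days at 0.3% → €1,532,000 × 0.3% × 34/365 = €428.1205
Total = €24,740.7507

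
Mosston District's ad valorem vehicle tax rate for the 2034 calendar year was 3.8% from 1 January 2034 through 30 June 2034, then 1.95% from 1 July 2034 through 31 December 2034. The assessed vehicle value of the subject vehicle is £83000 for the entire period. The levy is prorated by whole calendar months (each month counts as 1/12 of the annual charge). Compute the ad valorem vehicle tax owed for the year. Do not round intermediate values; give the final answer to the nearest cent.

£2386.25

1 January – 30 June 2034: 6 months at 3.8% → £83000 × 3.8% × 6/12 = £1577.0000
1 July – 31 December 2034: 6 months at 1.95% → £83000 × 1.95% × 6/12 = £809.2500
Total = £2386.2500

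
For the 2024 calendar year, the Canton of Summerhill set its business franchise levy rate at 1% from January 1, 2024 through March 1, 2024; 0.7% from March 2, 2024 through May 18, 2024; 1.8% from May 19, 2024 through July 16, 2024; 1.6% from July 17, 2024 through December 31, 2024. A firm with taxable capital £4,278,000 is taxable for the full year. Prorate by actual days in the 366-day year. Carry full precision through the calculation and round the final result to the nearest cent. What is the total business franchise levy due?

January 1 – March 1, 2024: 61 days at 1% → £4,278,000 × 1% × 61/366 = £7,130.0000
March 2 – May 18, 2024: 78 days at 0.7% → £4,278,000 × 0.7% × 78/366 = £6,381.9344
May 19 – July 16, 2024: 59 days at 1.8% → £4,278,000 × 1.8% × 59/366 = £12,413.2131
July 17 – December 31, 2024: 168 days at 1.6% → £4,278,000 × 1.6% × 168/366 = £31,418.7541
Total = £57,343.9016

£57,343.90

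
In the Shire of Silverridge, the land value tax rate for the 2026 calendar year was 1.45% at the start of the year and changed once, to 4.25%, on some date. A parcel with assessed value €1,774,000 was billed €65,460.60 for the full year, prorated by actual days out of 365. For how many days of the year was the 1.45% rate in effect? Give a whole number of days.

Let d = days at the first rate; then 365 − d days at the second rate.
€1,774,000 × [1.45%·d + 4.25%·(365−d)] / 365 = €65,460.60
Solving gives d = 73, so the new rate took effect on 15 March 2026.

73 days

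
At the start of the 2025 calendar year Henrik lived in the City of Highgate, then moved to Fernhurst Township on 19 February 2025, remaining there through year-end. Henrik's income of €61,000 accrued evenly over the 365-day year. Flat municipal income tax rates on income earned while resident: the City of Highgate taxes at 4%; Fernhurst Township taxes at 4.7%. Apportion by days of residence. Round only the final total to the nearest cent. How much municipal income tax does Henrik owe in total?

€2,809.68

The City of Highgate, 1 January – 18 February 2025: 49 days → €61,000 × 4% × 49/365 = €327.5616
Fernhurst Township, 19 February – 31 December 2025: 316 days → €61,000 × 4.7% × 316/365 = €2,482.1151
Total = €2,809.6767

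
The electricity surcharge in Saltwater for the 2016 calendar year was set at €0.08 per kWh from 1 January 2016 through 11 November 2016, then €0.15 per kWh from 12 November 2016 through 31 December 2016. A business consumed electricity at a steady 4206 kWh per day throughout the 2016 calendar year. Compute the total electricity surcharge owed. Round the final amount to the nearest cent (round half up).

€137,872.68

1 January – 11 November 2016: 316 days × 4206 kWh/day = 1,329,096 kWh at €0.08/kWh → €106,327.68
12 November – 31 December 2016: 50 days × 4206 kWh/day = 210,300 kWh at €0.15/kWh → €31,545.00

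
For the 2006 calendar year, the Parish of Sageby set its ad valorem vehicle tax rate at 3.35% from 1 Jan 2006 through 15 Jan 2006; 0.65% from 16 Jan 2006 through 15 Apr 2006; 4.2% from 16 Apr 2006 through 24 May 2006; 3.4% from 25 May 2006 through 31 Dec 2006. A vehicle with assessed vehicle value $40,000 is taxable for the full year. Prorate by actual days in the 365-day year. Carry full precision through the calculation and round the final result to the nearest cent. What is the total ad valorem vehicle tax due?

1 Jan – 15 Jan 2006: 15 days at 3.35% → $40,000 × 3.35% × 15/365 = $55.0685
16 Jan – 15 Apr 2006: 90 days at 0.65% → $40,000 × 0.65% × 90/365 = $64.1096
16 Apr – 24 May 2006: 39 days at 4.2% → $40,000 × 4.2% × 39/365 = $179.5068
25 May – 31 Dec 2006: 221 days at 3.4% → $40,000 × 3.4% × 221/365 = $823.4521
Total = $1,122.1370

$1,122.14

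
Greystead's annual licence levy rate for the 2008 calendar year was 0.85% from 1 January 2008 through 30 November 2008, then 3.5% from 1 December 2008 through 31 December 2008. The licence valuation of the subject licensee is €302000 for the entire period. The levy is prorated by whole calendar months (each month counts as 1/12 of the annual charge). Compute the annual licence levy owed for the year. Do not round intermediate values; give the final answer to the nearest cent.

€3233.92

1 January – 30 November 2008: 11 months at 0.85% → €302000 × 0.85% × 11/12 = €2353.0833
1 December – 31 December 2008: 1 month at 3.5% → €302000 × 3.5% × 1/12 = €880.8333
Total = €3233.9167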